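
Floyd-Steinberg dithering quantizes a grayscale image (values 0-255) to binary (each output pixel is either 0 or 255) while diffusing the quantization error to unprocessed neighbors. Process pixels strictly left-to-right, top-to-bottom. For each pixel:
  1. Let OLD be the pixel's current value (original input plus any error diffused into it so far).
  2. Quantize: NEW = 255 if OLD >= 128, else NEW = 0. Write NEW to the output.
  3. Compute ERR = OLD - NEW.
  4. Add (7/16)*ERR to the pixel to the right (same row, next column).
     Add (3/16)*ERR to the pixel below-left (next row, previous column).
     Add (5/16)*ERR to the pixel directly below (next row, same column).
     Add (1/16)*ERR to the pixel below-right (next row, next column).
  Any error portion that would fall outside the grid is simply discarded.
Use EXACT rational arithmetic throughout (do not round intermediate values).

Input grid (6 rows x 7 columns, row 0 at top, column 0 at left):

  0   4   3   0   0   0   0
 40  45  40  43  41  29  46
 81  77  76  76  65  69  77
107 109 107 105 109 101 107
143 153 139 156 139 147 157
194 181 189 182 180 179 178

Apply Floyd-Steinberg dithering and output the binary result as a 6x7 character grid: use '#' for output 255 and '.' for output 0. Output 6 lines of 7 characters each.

Answer: .......
.......
.#.#.#.
.#..#..
#.##.##
##.##.#

Derivation:
(0,0): OLD=0 → NEW=0, ERR=0
(0,1): OLD=4 → NEW=0, ERR=4
(0,2): OLD=19/4 → NEW=0, ERR=19/4
(0,3): OLD=133/64 → NEW=0, ERR=133/64
(0,4): OLD=931/1024 → NEW=0, ERR=931/1024
(0,5): OLD=6517/16384 → NEW=0, ERR=6517/16384
(0,6): OLD=45619/262144 → NEW=0, ERR=45619/262144
(1,0): OLD=163/4 → NEW=0, ERR=163/4
(1,1): OLD=2079/32 → NEW=0, ERR=2079/32
(1,2): OLD=72241/1024 → NEW=0, ERR=72241/1024
(1,3): OLD=76781/1024 → NEW=0, ERR=76781/1024
(1,4): OLD=19475455/262144 → NEW=0, ERR=19475455/262144
(1,5): OLD=129429777/2097152 → NEW=0, ERR=129429777/2097152
(1,6): OLD=2452171247/33554432 → NEW=0, ERR=2452171247/33554432
(2,0): OLD=54229/512 → NEW=0, ERR=54229/512
(2,1): OLD=2611865/16384 → NEW=255, ERR=-1566055/16384
(2,2): OLD=19489775/262144 → NEW=0, ERR=19489775/262144
(2,3): OLD=315197635/2097152 → NEW=255, ERR=-219576125/2097152
(2,4): OLD=61517507/1048576 → NEW=0, ERR=61517507/1048576
(2,5): OLD=71027768637/536870912 → NEW=255, ERR=-65874313923/536870912
(2,6): OLD=429612488795/8589934592 → NEW=0, ERR=429612488795/8589934592
(3,0): OLD=32027883/262144 → NEW=0, ERR=32027883/262144
(3,1): OLD=321162245/2097152 → NEW=255, ERR=-213611515/2097152
(3,2): OLD=503862801/8388608 → NEW=0, ERR=503862801/8388608
(3,3): OLD=15328471515/134217728 → NEW=0, ERR=15328471515/134217728
(3,4): OLD=1269150461099/8589934592 → NEW=255, ERR=-921282859861/8589934592
(3,5): OLD=1977599025767/68719476736 → NEW=0, ERR=1977599025767/68719476736
(3,6): OLD=140243524722057/1099511627776 → NEW=0, ERR=140243524722057/1099511627776
(4,0): OLD=5438564551/33554432 → NEW=255, ERR=-3117815609/33554432
(4,1): OLD=53373541709/536870912 → NEW=0, ERR=53373541709/536870912
(4,2): OLD=1858108906911/8589934592 → NEW=255, ERR=-332324414049/8589934592
(4,3): OLD=10885711828365/68719476736 → NEW=255, ERR=-6637754739315/68719476736
(4,4): OLD=10412186648025/137438953472 → NEW=0, ERR=10412186648025/137438953472
(4,5): OLD=3630148090983875/17592186044416 → NEW=255, ERR=-855859350342205/17592186044416
(4,6): OLD=49926303219538469/281474976710656 → NEW=255, ERR=-21849815841678811/281474976710656
(5,0): OLD=1577142687255/8589934592 → NEW=255, ERR=-613290633705/8589934592
(5,1): OLD=11529082720583/68719476736 → NEW=255, ERR=-5994383847097/68719476736
(5,2): OLD=8717036454927/68719476736 → NEW=0, ERR=8717036454927/68719476736
(5,3): OLD=481802564805583/2199023255552 → NEW=255, ERR=-78948365360177/2199023255552
(5,4): OLD=48641343538192913/281474976710656 → NEW=255, ERR=-23134775523024367/281474976710656
(5,5): OLD=265753433670445291/2251799813685248 → NEW=0, ERR=265753433670445291/2251799813685248
(5,6): OLD=7289857274557748661/36028797018963968 → NEW=255, ERR=-1897485965278063179/36028797018963968
Row 0: .......
Row 1: .......
Row 2: .#.#.#.
Row 3: .#..#..
Row 4: #.##.##
Row 5: ##.##.#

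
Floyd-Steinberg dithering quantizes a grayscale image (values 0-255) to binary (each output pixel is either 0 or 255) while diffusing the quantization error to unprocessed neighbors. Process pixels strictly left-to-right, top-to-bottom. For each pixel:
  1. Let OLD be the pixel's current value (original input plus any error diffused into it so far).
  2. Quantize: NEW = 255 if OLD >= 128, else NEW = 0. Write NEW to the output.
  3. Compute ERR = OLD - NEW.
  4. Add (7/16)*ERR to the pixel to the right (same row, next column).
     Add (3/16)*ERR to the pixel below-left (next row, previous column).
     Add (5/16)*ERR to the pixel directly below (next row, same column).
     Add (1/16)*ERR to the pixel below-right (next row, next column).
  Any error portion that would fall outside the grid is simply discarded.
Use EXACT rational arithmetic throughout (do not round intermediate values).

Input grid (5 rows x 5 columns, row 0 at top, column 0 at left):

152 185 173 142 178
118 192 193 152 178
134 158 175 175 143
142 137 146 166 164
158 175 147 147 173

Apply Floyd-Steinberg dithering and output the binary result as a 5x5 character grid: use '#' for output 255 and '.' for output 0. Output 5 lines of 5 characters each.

Answer: ##.##
.##.#
#.##.
.#.##
##.#.

Derivation:
(0,0): OLD=152 → NEW=255, ERR=-103
(0,1): OLD=2239/16 → NEW=255, ERR=-1841/16
(0,2): OLD=31401/256 → NEW=0, ERR=31401/256
(0,3): OLD=801439/4096 → NEW=255, ERR=-243041/4096
(0,4): OLD=9964121/65536 → NEW=255, ERR=-6747559/65536
(1,0): OLD=16445/256 → NEW=0, ERR=16445/256
(1,1): OLD=411051/2048 → NEW=255, ERR=-111189/2048
(1,2): OLD=12403463/65536 → NEW=255, ERR=-4308217/65536
(1,3): OLD=24394683/262144 → NEW=0, ERR=24394683/262144
(1,4): OLD=766843089/4194304 → NEW=255, ERR=-302704431/4194304
(2,0): OLD=4715145/32768 → NEW=255, ERR=-3640695/32768
(2,1): OLD=88200307/1048576 → NEW=0, ERR=88200307/1048576
(2,2): OLD=3444565017/16777216 → NEW=255, ERR=-833625063/16777216
(2,3): OLD=44211771195/268435456 → NEW=255, ERR=-24239270085/268435456
(2,4): OLD=372620170205/4294967296 → NEW=0, ERR=372620170205/4294967296
(3,0): OLD=2064454393/16777216 → NEW=0, ERR=2064454393/16777216
(3,1): OLD=26958975877/134217728 → NEW=255, ERR=-7266544763/134217728
(3,2): OLD=408505061831/4294967296 → NEW=0, ERR=408505061831/4294967296
(3,3): OLD=1654034932335/8589934592 → NEW=255, ERR=-536398388625/8589934592
(3,4): OLD=21735744708363/137438953472 → NEW=255, ERR=-13311188426997/137438953472
(4,0): OLD=400080957815/2147483648 → NEW=255, ERR=-147527372425/2147483648
(4,1): OLD=10551893562871/68719476736 → NEW=255, ERR=-6971573004809/68719476736
(4,2): OLD=128913570950233/1099511627776 → NEW=0, ERR=128913570950233/1099511627776
(4,3): OLD=2930260150041591/17592186044416 → NEW=255, ERR=-1555747291284489/17592186044416
(4,4): OLD=28187235438769985/281474976710656 → NEW=0, ERR=28187235438769985/281474976710656
Row 0: ##.##
Row 1: .##.#
Row 2: #.##.
Row 3: .#.##
Row 4: ##.#.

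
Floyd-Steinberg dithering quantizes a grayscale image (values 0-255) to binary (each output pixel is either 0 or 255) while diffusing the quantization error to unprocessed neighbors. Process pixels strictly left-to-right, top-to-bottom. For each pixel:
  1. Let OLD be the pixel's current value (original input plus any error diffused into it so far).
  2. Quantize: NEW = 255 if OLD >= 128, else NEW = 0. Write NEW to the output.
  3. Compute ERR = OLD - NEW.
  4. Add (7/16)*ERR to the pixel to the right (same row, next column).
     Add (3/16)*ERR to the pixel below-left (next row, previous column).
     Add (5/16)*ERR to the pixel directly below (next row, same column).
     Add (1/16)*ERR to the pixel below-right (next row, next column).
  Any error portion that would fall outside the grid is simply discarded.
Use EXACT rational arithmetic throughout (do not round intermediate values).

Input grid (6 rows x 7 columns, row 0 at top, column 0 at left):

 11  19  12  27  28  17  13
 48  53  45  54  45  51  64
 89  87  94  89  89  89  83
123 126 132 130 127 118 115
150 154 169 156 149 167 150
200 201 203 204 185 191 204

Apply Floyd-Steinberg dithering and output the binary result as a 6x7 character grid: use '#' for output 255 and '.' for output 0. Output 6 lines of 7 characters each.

Answer: .......
......#
.#.##..
#.#.#.#
#.##.#.
#######

Derivation:
(0,0): OLD=11 → NEW=0, ERR=11
(0,1): OLD=381/16 → NEW=0, ERR=381/16
(0,2): OLD=5739/256 → NEW=0, ERR=5739/256
(0,3): OLD=150765/4096 → NEW=0, ERR=150765/4096
(0,4): OLD=2890363/65536 → NEW=0, ERR=2890363/65536
(0,5): OLD=38058333/1048576 → NEW=0, ERR=38058333/1048576
(0,6): OLD=484512139/16777216 → NEW=0, ERR=484512139/16777216
(1,0): OLD=14311/256 → NEW=0, ERR=14311/256
(1,1): OLD=183889/2048 → NEW=0, ERR=183889/2048
(1,2): OLD=6532517/65536 → NEW=0, ERR=6532517/65536
(1,3): OLD=31138049/262144 → NEW=0, ERR=31138049/262144
(1,4): OLD=2010839971/16777216 → NEW=0, ERR=2010839971/16777216
(1,5): OLD=16502112019/134217728 → NEW=0, ERR=16502112019/134217728
(1,6): OLD=277205689789/2147483648 → NEW=255, ERR=-270402640451/2147483648
(2,0): OLD=4040459/32768 → NEW=0, ERR=4040459/32768
(2,1): OLD=200475945/1048576 → NEW=255, ERR=-66910935/1048576
(2,2): OLD=2099090875/16777216 → NEW=0, ERR=2099090875/16777216
(2,3): OLD=28126705827/134217728 → NEW=255, ERR=-6098814813/134217728
(2,4): OLD=147158478483/1073741824 → NEW=255, ERR=-126645686637/1073741824
(2,5): OLD=2051325658289/34359738368 → NEW=0, ERR=2051325658289/34359738368
(2,6): OLD=42581341601511/549755813888 → NEW=0, ERR=42581341601511/549755813888
(3,0): OLD=2509338203/16777216 → NEW=255, ERR=-1768851877/16777216
(3,1): OLD=12227008575/134217728 → NEW=0, ERR=12227008575/134217728
(3,2): OLD=213079746221/1073741824 → NEW=255, ERR=-60724418899/1073741824
(3,3): OLD=329691056299/4294967296 → NEW=0, ERR=329691056299/4294967296
(3,4): OLD=72611058037339/549755813888 → NEW=255, ERR=-67576674504101/549755813888
(3,5): OLD=395954870500673/4398046511104 → NEW=0, ERR=395954870500673/4398046511104
(3,6): OLD=12829913022257503/70368744177664 → NEW=255, ERR=-5114116743046817/70368744177664
(4,0): OLD=288049497845/2147483648 → NEW=255, ERR=-259558832395/2147483648
(4,1): OLD=3861889014257/34359738368 → NEW=0, ERR=3861889014257/34359738368
(4,2): OLD=121268748169407/549755813888 → NEW=255, ERR=-18918984372033/549755813888
(4,3): OLD=608469485451493/4398046511104 → NEW=255, ERR=-513032374880027/4398046511104
(4,4): OLD=2858058765649951/35184372088832 → NEW=0, ERR=2858058765649951/35184372088832
(4,5): OLD=235722332236205983/1125899906842624 → NEW=255, ERR=-51382144008663137/1125899906842624
(4,6): OLD=2034719875766082569/18014398509481984 → NEW=0, ERR=2034719875766082569/18014398509481984
(5,0): OLD=100772123228771/549755813888 → NEW=255, ERR=-39415609312669/549755813888
(5,1): OLD=838926269603233/4398046511104 → NEW=255, ERR=-282575590728287/4398046511104
(5,2): OLD=5252645613635639/35184372088832 → NEW=255, ERR=-3719369269016521/35184372088832
(5,3): OLD=37824135958385331/281474976710656 → NEW=255, ERR=-33951983102831949/281474976710656
(5,4): OLD=2553814879883588305/18014398509481984 → NEW=255, ERR=-2039856740034317615/18014398509481984
(5,5): OLD=22114959429677345729/144115188075855872 → NEW=255, ERR=-14634413529665901631/144115188075855872
(5,6): OLD=442762959769466676015/2305843009213693952 → NEW=255, ERR=-145227007580025281745/2305843009213693952
Row 0: .......
Row 1: ......#
Row 2: .#.##..
Row 3: #.#.#.#
Row 4: #.##.#.
Row 5: #######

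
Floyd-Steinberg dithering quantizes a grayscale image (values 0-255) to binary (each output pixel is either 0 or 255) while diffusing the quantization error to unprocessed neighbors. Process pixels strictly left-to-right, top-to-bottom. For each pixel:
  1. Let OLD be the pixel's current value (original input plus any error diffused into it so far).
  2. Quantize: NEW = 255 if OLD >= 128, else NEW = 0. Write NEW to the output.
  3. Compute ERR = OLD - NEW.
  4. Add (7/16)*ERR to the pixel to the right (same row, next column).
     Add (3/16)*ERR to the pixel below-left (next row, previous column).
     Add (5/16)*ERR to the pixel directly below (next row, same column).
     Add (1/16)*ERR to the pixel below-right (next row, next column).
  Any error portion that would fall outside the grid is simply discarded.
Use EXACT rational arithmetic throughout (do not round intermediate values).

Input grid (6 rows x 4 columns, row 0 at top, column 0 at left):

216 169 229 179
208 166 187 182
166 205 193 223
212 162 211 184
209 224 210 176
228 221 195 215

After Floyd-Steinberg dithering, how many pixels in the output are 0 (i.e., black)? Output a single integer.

Answer: 4

Derivation:
(0,0): OLD=216 → NEW=255, ERR=-39
(0,1): OLD=2431/16 → NEW=255, ERR=-1649/16
(0,2): OLD=47081/256 → NEW=255, ERR=-18199/256
(0,3): OLD=605791/4096 → NEW=255, ERR=-438689/4096
(1,0): OLD=45181/256 → NEW=255, ERR=-20099/256
(1,1): OLD=171371/2048 → NEW=0, ERR=171371/2048
(1,2): OLD=11460295/65536 → NEW=255, ERR=-5251385/65536
(1,3): OLD=114327073/1048576 → NEW=0, ERR=114327073/1048576
(2,0): OLD=5149641/32768 → NEW=255, ERR=-3206199/32768
(2,1): OLD=176591155/1048576 → NEW=255, ERR=-90795725/1048576
(2,2): OLD=326630623/2097152 → NEW=255, ERR=-208143137/2097152
(2,3): OLD=7000862787/33554432 → NEW=255, ERR=-1555517373/33554432
(3,0): OLD=2771390777/16777216 → NEW=255, ERR=-1506799303/16777216
(3,1): OLD=19038281575/268435456 → NEW=0, ERR=19038281575/268435456
(3,2): OLD=845718340249/4294967296 → NEW=255, ERR=-249498320231/4294967296
(3,3): OLD=9476087214511/68719476736 → NEW=255, ERR=-8047379353169/68719476736
(4,0): OLD=834219065349/4294967296 → NEW=255, ERR=-260997595131/4294967296
(4,1): OLD=6977503283343/34359738368 → NEW=255, ERR=-1784230000497/34359738368
(4,2): OLD=166690018231215/1099511627776 → NEW=255, ERR=-113685446851665/1099511627776
(4,3): OLD=1592764697622905/17592186044416 → NEW=0, ERR=1592764697622905/17592186044416
(5,0): OLD=109551731759733/549755813888 → NEW=255, ERR=-30636000781707/549755813888
(5,1): OLD=2765620579883987/17592186044416 → NEW=255, ERR=-1720386861442093/17592186044416
(5,2): OLD=1175463906655135/8796093022208 → NEW=255, ERR=-1067539814007905/8796093022208
(5,3): OLD=51716418935168255/281474976710656 → NEW=255, ERR=-20059700126049025/281474976710656
Output grid:
  Row 0: ####  (0 black, running=0)
  Row 1: #.#.  (2 black, running=2)
  Row 2: ####  (0 black, running=2)
  Row 3: #.##  (1 black, running=3)
  Row 4: ###.  (1 black, running=4)
  Row 5: ####  (0 black, running=4)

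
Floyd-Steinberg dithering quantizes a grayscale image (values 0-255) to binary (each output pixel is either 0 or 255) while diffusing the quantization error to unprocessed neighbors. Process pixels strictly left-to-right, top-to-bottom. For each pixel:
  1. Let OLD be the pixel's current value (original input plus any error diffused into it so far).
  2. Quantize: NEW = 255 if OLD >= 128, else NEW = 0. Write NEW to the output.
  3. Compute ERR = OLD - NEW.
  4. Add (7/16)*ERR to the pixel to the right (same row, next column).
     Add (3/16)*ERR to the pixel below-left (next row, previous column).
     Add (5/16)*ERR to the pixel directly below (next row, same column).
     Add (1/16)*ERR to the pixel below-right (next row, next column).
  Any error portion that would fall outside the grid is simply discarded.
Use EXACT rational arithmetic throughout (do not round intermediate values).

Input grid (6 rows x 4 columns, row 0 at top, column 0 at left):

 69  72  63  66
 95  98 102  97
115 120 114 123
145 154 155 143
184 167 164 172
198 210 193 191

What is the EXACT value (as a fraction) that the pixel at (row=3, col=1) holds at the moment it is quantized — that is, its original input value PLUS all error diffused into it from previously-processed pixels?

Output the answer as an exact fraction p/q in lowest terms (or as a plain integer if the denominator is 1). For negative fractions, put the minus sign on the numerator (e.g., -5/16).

(0,0): OLD=69 → NEW=0, ERR=69
(0,1): OLD=1635/16 → NEW=0, ERR=1635/16
(0,2): OLD=27573/256 → NEW=0, ERR=27573/256
(0,3): OLD=463347/4096 → NEW=0, ERR=463347/4096
(1,0): OLD=34745/256 → NEW=255, ERR=-30535/256
(1,1): OLD=209423/2048 → NEW=0, ERR=209423/2048
(1,2): OLD=13631035/65536 → NEW=255, ERR=-3080645/65536
(1,3): OLD=124273805/1048576 → NEW=0, ERR=124273805/1048576
(2,0): OLD=3175189/32768 → NEW=0, ERR=3175189/32768
(2,1): OLD=186730551/1048576 → NEW=255, ERR=-80656329/1048576
(2,2): OLD=197700339/2097152 → NEW=0, ERR=197700339/2097152
(2,3): OLD=6655254919/33554432 → NEW=255, ERR=-1901125241/33554432
(3,0): OLD=2698757573/16777216 → NEW=255, ERR=-1579432507/16777216
(3,1): OLD=30201031259/268435456 → NEW=0, ERR=30201031259/268435456
Target (3,1): original=154, with diffused error = 30201031259/268435456

Answer: 30201031259/268435456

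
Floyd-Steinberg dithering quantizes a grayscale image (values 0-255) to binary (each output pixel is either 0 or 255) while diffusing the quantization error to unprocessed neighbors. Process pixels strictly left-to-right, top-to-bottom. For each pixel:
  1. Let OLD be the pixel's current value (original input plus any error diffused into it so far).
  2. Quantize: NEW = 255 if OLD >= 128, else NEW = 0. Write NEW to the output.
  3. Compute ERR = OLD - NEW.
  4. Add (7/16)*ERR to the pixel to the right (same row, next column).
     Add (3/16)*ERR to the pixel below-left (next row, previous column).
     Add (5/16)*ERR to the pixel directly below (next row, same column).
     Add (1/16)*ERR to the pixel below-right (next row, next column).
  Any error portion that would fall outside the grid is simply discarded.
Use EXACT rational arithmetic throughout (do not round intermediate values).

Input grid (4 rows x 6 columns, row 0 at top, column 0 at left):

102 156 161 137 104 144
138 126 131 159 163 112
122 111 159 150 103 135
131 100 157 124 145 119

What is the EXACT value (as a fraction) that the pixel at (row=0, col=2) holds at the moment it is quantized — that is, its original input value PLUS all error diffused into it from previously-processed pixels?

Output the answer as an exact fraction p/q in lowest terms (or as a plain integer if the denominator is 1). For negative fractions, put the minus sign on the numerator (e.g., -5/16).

Answer: 17563/128

Derivation:
(0,0): OLD=102 → NEW=0, ERR=102
(0,1): OLD=1605/8 → NEW=255, ERR=-435/8
(0,2): OLD=17563/128 → NEW=255, ERR=-15077/128
Target (0,2): original=161, with diffused error = 17563/128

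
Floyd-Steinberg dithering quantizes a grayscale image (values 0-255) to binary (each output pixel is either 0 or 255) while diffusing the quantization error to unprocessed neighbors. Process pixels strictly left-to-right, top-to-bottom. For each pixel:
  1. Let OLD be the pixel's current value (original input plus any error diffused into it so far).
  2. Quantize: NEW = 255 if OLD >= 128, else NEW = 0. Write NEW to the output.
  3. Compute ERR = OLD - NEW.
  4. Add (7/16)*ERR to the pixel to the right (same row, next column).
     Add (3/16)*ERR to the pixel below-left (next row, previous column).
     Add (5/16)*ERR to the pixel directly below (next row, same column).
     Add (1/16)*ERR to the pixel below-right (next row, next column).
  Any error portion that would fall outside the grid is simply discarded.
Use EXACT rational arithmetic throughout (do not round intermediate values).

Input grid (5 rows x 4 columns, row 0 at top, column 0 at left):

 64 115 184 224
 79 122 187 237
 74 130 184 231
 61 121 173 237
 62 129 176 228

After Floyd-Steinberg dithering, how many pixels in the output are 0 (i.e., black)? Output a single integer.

Answer: 8

Derivation:
(0,0): OLD=64 → NEW=0, ERR=64
(0,1): OLD=143 → NEW=255, ERR=-112
(0,2): OLD=135 → NEW=255, ERR=-120
(0,3): OLD=343/2 → NEW=255, ERR=-167/2
(1,0): OLD=78 → NEW=0, ERR=78
(1,1): OLD=821/8 → NEW=0, ERR=821/8
(1,2): OLD=21983/128 → NEW=255, ERR=-10657/128
(1,3): OLD=341977/2048 → NEW=255, ERR=-180263/2048
(2,0): OLD=15055/128 → NEW=0, ERR=15055/128
(2,1): OLD=207659/1024 → NEW=255, ERR=-53461/1024
(2,2): OLD=4097685/32768 → NEW=0, ERR=4097685/32768
(2,3): OLD=132645091/524288 → NEW=255, ERR=-1048349/524288
(3,0): OLD=1441241/16384 → NEW=0, ERR=1441241/16384
(3,1): OLD=91209597/524288 → NEW=255, ERR=-42483843/524288
(3,2): OLD=362785001/2097152 → NEW=255, ERR=-171988759/2097152
(3,3): OLD=6989763931/33554432 → NEW=255, ERR=-1566616229/33554432
(4,0): OLD=623240727/8388608 → NEW=0, ERR=623240727/8388608
(4,1): OLD=16952114845/134217728 → NEW=0, ERR=16952114845/134217728
(4,2): OLD=411910264527/2147483648 → NEW=255, ERR=-135698065713/2147483648
(4,3): OLD=6206700205417/34359738368 → NEW=255, ERR=-2555033078423/34359738368
Output grid:
  Row 0: .###  (1 black, running=1)
  Row 1: ..##  (2 black, running=3)
  Row 2: .#.#  (2 black, running=5)
  Row 3: .###  (1 black, running=6)
  Row 4: ..##  (2 black, running=8)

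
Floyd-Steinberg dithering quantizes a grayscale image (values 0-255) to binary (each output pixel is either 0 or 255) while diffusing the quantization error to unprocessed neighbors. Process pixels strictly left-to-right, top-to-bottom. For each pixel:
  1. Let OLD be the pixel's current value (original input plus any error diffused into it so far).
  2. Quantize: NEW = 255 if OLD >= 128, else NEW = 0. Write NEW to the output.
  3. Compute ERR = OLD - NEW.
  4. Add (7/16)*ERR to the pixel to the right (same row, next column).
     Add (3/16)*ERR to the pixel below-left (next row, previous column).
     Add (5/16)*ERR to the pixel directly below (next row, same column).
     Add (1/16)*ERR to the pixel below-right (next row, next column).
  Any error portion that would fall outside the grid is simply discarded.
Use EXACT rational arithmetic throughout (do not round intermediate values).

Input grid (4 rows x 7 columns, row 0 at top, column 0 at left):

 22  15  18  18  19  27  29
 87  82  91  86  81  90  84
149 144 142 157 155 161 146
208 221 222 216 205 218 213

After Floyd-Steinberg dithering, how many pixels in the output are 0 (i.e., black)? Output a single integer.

(0,0): OLD=22 → NEW=0, ERR=22
(0,1): OLD=197/8 → NEW=0, ERR=197/8
(0,2): OLD=3683/128 → NEW=0, ERR=3683/128
(0,3): OLD=62645/2048 → NEW=0, ERR=62645/2048
(0,4): OLD=1061107/32768 → NEW=0, ERR=1061107/32768
(0,5): OLD=21583525/524288 → NEW=0, ERR=21583525/524288
(0,6): OLD=394354307/8388608 → NEW=0, ERR=394354307/8388608
(1,0): OLD=12607/128 → NEW=0, ERR=12607/128
(1,1): OLD=142905/1024 → NEW=255, ERR=-118215/1024
(1,2): OLD=1859885/32768 → NEW=0, ERR=1859885/32768
(1,3): OLD=16811433/131072 → NEW=255, ERR=-16611927/131072
(1,4): OLD=380019547/8388608 → NEW=0, ERR=380019547/8388608
(1,5): OLD=8960560331/67108864 → NEW=255, ERR=-8152199989/67108864
(1,6): OLD=51665776773/1073741824 → NEW=0, ERR=51665776773/1073741824
(2,0): OLD=2590851/16384 → NEW=255, ERR=-1587069/16384
(2,1): OLD=43171153/524288 → NEW=0, ERR=43171153/524288
(2,2): OLD=1382302003/8388608 → NEW=255, ERR=-756793037/8388608
(2,3): OLD=6037502299/67108864 → NEW=0, ERR=6037502299/67108864
(2,4): OLD=95465687051/536870912 → NEW=255, ERR=-41436395509/536870912
(2,5): OLD=1737313234713/17179869184 → NEW=0, ERR=1737313234713/17179869184
(2,6): OLD=54339666001471/274877906944 → NEW=255, ERR=-15754200269249/274877906944
(3,0): OLD=1620412883/8388608 → NEW=255, ERR=-518682157/8388608
(3,1): OLD=13201038295/67108864 → NEW=255, ERR=-3911722025/67108864
(3,2): OLD=102177661877/536870912 → NEW=255, ERR=-34724420683/536870912
(3,3): OLD=420277769539/2147483648 → NEW=255, ERR=-127330560701/2147483648
(3,4): OLD=49347176535507/274877906944 → NEW=255, ERR=-20746689735213/274877906944
(3,5): OLD=442027167371433/2199023255552 → NEW=255, ERR=-118723762794327/2199023255552
(3,6): OLD=6255412998634231/35184372088832 → NEW=255, ERR=-2716601884017929/35184372088832
Output grid:
  Row 0: .......  (7 black, running=7)
  Row 1: .#.#.#.  (4 black, running=11)
  Row 2: #.#.#.#  (3 black, running=14)
  Row 3: #######  (0 black, running=14)

Answer: 14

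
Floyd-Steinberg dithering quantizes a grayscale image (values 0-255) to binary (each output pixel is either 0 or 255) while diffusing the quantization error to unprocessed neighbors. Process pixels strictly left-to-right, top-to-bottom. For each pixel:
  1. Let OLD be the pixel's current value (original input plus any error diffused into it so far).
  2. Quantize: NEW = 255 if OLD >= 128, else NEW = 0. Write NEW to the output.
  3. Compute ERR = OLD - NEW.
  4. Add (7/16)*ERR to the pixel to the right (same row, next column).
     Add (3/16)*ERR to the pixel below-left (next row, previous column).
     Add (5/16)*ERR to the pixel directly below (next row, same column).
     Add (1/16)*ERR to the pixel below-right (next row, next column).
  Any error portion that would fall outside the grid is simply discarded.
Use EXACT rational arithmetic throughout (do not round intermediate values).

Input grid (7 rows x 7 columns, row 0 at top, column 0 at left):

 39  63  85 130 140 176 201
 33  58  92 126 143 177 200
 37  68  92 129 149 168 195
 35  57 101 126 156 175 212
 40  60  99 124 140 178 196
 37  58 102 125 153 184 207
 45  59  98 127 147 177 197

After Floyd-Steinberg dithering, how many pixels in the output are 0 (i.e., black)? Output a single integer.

(0,0): OLD=39 → NEW=0, ERR=39
(0,1): OLD=1281/16 → NEW=0, ERR=1281/16
(0,2): OLD=30727/256 → NEW=0, ERR=30727/256
(0,3): OLD=747569/4096 → NEW=255, ERR=-296911/4096
(0,4): OLD=7096663/65536 → NEW=0, ERR=7096663/65536
(0,5): OLD=234226017/1048576 → NEW=255, ERR=-33160863/1048576
(0,6): OLD=3140094375/16777216 → NEW=255, ERR=-1138095705/16777216
(1,0): OLD=15411/256 → NEW=0, ERR=15411/256
(1,1): OLD=275045/2048 → NEW=255, ERR=-247195/2048
(1,2): OLD=4463945/65536 → NEW=0, ERR=4463945/65536
(1,3): OLD=42192853/262144 → NEW=255, ERR=-24653867/262144
(1,4): OLD=2101074847/16777216 → NEW=0, ERR=2101074847/16777216
(1,5): OLD=28985094607/134217728 → NEW=255, ERR=-5240426033/134217728
(1,6): OLD=343045328705/2147483648 → NEW=255, ERR=-204563001535/2147483648
(2,0): OLD=1087271/32768 → NEW=0, ERR=1087271/32768
(2,1): OLD=64310813/1048576 → NEW=0, ERR=64310813/1048576
(2,2): OLD=1928384919/16777216 → NEW=0, ERR=1928384919/16777216
(2,3): OLD=23841812639/134217728 → NEW=255, ERR=-10383708001/134217728
(2,4): OLD=151494021711/1073741824 → NEW=255, ERR=-122310143409/1073741824
(2,5): OLD=3296108531269/34359738368 → NEW=0, ERR=3296108531269/34359738368
(2,6): OLD=112568554239795/549755813888 → NEW=255, ERR=-27619178301645/549755813888
(3,0): OLD=954098359/16777216 → NEW=0, ERR=954098359/16777216
(3,1): OLD=16733106027/134217728 → NEW=0, ERR=16733106027/134217728
(3,2): OLD=194121823729/1073741824 → NEW=255, ERR=-79682341391/1073741824
(3,3): OLD=237006252999/4294967296 → NEW=0, ERR=237006252999/4294967296
(3,4): OLD=86694730534583/549755813888 → NEW=255, ERR=-53493002006857/549755813888
(3,5): OLD=641536809504789/4398046511104 → NEW=255, ERR=-479965050826731/4398046511104
(3,6): OLD=10875553169814283/70368744177664 → NEW=255, ERR=-7068476595490037/70368744177664
(4,0): OLD=174262598361/2147483648 → NEW=0, ERR=174262598361/2147483648
(4,1): OLD=4264101514373/34359738368 → NEW=0, ERR=4264101514373/34359738368
(4,2): OLD=81497186767851/549755813888 → NEW=255, ERR=-58690545773589/549755813888
(4,3): OLD=315144675722633/4398046511104 → NEW=0, ERR=315144675722633/4398046511104
(4,4): OLD=4360358042623947/35184372088832 → NEW=0, ERR=4360358042623947/35184372088832
(4,5): OLD=195005457905236043/1125899906842624 → NEW=255, ERR=-92099018339633077/1125899906842624
(4,6): OLD=2197779798830191229/18014398509481984 → NEW=0, ERR=2197779798830191229/18014398509481984
(5,0): OLD=47074277525855/549755813888 → NEW=0, ERR=47074277525855/549755813888
(5,1): OLD=524680523489269/4398046511104 → NEW=0, ERR=524680523489269/4398046511104
(5,2): OLD=4996996380305347/35184372088832 → NEW=255, ERR=-3975018502346813/35184372088832
(5,3): OLD=32237140444251887/281474976710656 → NEW=0, ERR=32237140444251887/281474976710656
(5,4): OLD=4160880173175722725/18014398509481984 → NEW=255, ERR=-432791446742183195/18014398509481984
(5,5): OLD=25731385165931533461/144115188075855872 → NEW=255, ERR=-11017987793411713899/144115188075855872
(5,6): OLD=476306105959087266075/2305843009213693952 → NEW=255, ERR=-111683861390404691685/2305843009213693952
(6,0): OLD=6623606159496887/70368744177664 → NEW=0, ERR=6623606159496887/70368744177664
(6,1): OLD=136943176008563107/1125899906842624 → NEW=0, ERR=136943176008563107/1125899906842624
(6,2): OLD=2609174224957961609/18014398509481984 → NEW=255, ERR=-1984497394959944311/18014398509481984
(6,3): OLD=14848038567640133655/144115188075855872 → NEW=0, ERR=14848038567640133655/144115188075855872
(6,4): OLD=51129373373178555397/288230376151711744 → NEW=255, ERR=-22369372545507939323/288230376151711744
(6,5): OLD=4005574626717586034041/36893488147419103232 → NEW=0, ERR=4005574626717586034041/36893488147419103232
(6,6): OLD=132571983241342341532607/590295810358705651712 → NEW=255, ERR=-17953448400127599653953/590295810358705651712
Output grid:
  Row 0: ...#.##  (4 black, running=4)
  Row 1: .#.#.##  (3 black, running=7)
  Row 2: ...##.#  (4 black, running=11)
  Row 3: ..#.###  (3 black, running=14)
  Row 4: ..#..#.  (5 black, running=19)
  Row 5: ..#.###  (3 black, running=22)
  Row 6: ..#.#.#  (4 black, running=26)

Answer: 26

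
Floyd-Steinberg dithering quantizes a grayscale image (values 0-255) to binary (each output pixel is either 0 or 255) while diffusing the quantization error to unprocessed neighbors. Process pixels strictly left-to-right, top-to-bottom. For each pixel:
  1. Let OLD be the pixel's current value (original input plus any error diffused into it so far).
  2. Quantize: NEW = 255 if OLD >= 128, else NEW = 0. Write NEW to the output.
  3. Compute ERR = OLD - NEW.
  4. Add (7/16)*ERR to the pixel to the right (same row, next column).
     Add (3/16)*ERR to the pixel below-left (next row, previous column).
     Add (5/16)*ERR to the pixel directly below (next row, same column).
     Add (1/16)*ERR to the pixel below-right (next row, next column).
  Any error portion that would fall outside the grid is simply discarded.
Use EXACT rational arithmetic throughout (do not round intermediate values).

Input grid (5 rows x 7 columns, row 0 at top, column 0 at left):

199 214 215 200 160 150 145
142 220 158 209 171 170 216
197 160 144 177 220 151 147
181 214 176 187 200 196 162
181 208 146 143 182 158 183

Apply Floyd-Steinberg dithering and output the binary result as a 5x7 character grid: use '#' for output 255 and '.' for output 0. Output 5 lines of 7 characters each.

Answer: ####.#.
.#.####
###.#.#
#.####.
##.#.##

Derivation:
(0,0): OLD=199 → NEW=255, ERR=-56
(0,1): OLD=379/2 → NEW=255, ERR=-131/2
(0,2): OLD=5963/32 → NEW=255, ERR=-2197/32
(0,3): OLD=87021/512 → NEW=255, ERR=-43539/512
(0,4): OLD=1005947/8192 → NEW=0, ERR=1005947/8192
(0,5): OLD=26702429/131072 → NEW=255, ERR=-6720931/131072
(0,6): OLD=257040523/2097152 → NEW=0, ERR=257040523/2097152
(1,0): OLD=3591/32 → NEW=0, ERR=3591/32
(1,1): OLD=59457/256 → NEW=255, ERR=-5823/256
(1,2): OLD=872901/8192 → NEW=0, ERR=872901/8192
(1,3): OLD=8119161/32768 → NEW=255, ERR=-236679/32768
(1,4): OLD=401152963/2097152 → NEW=255, ERR=-133620797/2097152
(1,5): OLD=2629938691/16777216 → NEW=255, ERR=-1648251389/16777216
(1,6): OLD=55865640525/268435456 → NEW=255, ERR=-12585400755/268435456
(2,0): OLD=933083/4096 → NEW=255, ERR=-111397/4096
(2,1): OLD=22018281/131072 → NEW=255, ERR=-11405079/131072
(2,2): OLD=286164891/2097152 → NEW=255, ERR=-248608869/2097152
(2,3): OLD=1972867683/16777216 → NEW=0, ERR=1972867683/16777216
(2,4): OLD=31227554203/134217728 → NEW=255, ERR=-2997966437/134217728
(2,5): OLD=419848756177/4294967296 → NEW=0, ERR=419848756177/4294967296
(2,6): OLD=11611919957447/68719476736 → NEW=255, ERR=-5911546610233/68719476736
(3,0): OLD=327545755/2097152 → NEW=255, ERR=-207228005/2097152
(3,1): OLD=2007392111/16777216 → NEW=0, ERR=2007392111/16777216
(3,2): OLD=27905391605/134217728 → NEW=255, ERR=-6320129035/134217728
(3,3): OLD=102837094831/536870912 → NEW=255, ERR=-34064987729/536870912
(3,4): OLD=13121181799835/68719476736 → NEW=255, ERR=-4402284767845/68719476736
(3,5): OLD=99503293758449/549755813888 → NEW=255, ERR=-40684438782991/549755813888
(3,6): OLD=957454774498095/8796093022208 → NEW=0, ERR=957454774498095/8796093022208
(4,0): OLD=46319873669/268435456 → NEW=255, ERR=-22131167611/268435456
(4,1): OLD=834580434321/4294967296 → NEW=255, ERR=-260636226159/4294967296
(4,2): OLD=6893702049663/68719476736 → NEW=0, ERR=6893702049663/68719476736
(4,3): OLD=83620862301797/549755813888 → NEW=255, ERR=-56566870239643/549755813888
(4,4): OLD=435946791933543/4398046511104 → NEW=0, ERR=435946791933543/4398046511104
(4,5): OLD=27393895017782271/140737488355328 → NEW=255, ERR=-8494164512826369/140737488355328
(4,6): OLD=418801379946017705/2251799813685248 → NEW=255, ERR=-155407572543720535/2251799813685248
Row 0: ####.#.
Row 1: .#.####
Row 2: ###.#.#
Row 3: #.####.
Row 4: ##.#.##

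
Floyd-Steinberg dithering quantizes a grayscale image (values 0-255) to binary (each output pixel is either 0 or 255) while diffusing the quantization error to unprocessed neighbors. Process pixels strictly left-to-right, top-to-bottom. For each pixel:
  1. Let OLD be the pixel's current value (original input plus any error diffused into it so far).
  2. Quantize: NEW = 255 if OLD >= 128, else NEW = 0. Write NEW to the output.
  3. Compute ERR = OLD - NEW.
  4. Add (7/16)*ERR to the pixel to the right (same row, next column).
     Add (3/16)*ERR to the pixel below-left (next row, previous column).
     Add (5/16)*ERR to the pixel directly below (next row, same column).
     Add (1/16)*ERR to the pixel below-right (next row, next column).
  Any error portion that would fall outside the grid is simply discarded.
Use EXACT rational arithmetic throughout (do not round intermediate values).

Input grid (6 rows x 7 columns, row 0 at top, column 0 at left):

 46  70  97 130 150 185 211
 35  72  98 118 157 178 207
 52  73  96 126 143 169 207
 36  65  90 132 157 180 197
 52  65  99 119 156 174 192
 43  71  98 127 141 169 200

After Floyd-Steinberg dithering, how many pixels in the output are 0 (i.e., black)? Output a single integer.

(0,0): OLD=46 → NEW=0, ERR=46
(0,1): OLD=721/8 → NEW=0, ERR=721/8
(0,2): OLD=17463/128 → NEW=255, ERR=-15177/128
(0,3): OLD=160001/2048 → NEW=0, ERR=160001/2048
(0,4): OLD=6035207/32768 → NEW=255, ERR=-2320633/32768
(0,5): OLD=80748849/524288 → NEW=255, ERR=-52944591/524288
(0,6): OLD=1399384151/8388608 → NEW=255, ERR=-739710889/8388608
(1,0): OLD=8483/128 → NEW=0, ERR=8483/128
(1,1): OLD=112437/1024 → NEW=0, ERR=112437/1024
(1,2): OLD=4235801/32768 → NEW=255, ERR=-4120039/32768
(1,3): OLD=8744645/131072 → NEW=0, ERR=8744645/131072
(1,4): OLD=1258337359/8388608 → NEW=255, ERR=-880757681/8388608
(1,5): OLD=5338334911/67108864 → NEW=0, ERR=5338334911/67108864
(1,6): OLD=223267558737/1073741824 → NEW=255, ERR=-50536606383/1073741824
(2,0): OLD=1528599/16384 → NEW=0, ERR=1528599/16384
(2,1): OLD=67474861/524288 → NEW=255, ERR=-66218579/524288
(2,2): OLD=174676679/8388608 → NEW=0, ERR=174676679/8388608
(2,3): OLD=8617726927/67108864 → NEW=255, ERR=-8495033393/67108864
(2,4): OLD=39670901407/536870912 → NEW=0, ERR=39670901407/536870912
(2,5): OLD=3621510502357/17179869184 → NEW=255, ERR=-759356139563/17179869184
(2,6): OLD=48907918987043/274877906944 → NEW=255, ERR=-21185947283677/274877906944
(3,0): OLD=347909991/8388608 → NEW=0, ERR=347909991/8388608
(3,1): OLD=3584354331/67108864 → NEW=0, ERR=3584354331/67108864
(3,2): OLD=47376616673/536870912 → NEW=0, ERR=47376616673/536870912
(3,3): OLD=313974589703/2147483648 → NEW=255, ERR=-233633740537/2147483648
(3,4): OLD=31966889177959/274877906944 → NEW=0, ERR=31966889177959/274877906944
(3,5): OLD=455710882374373/2199023255552 → NEW=255, ERR=-105040047791387/2199023255552
(3,6): OLD=5251405489749051/35184372088832 → NEW=255, ERR=-3720609392903109/35184372088832
(4,0): OLD=80504037481/1073741824 → NEW=0, ERR=80504037481/1073741824
(4,1): OLD=2295760284693/17179869184 → NEW=255, ERR=-2085106357227/17179869184
(4,2): OLD=15507811890395/274877906944 → NEW=0, ERR=15507811890395/274877906944
(4,3): OLD=301277059690457/2199023255552 → NEW=255, ERR=-259473870475303/2199023255552
(4,4): OLD=2198379712982491/17592186044416 → NEW=0, ERR=2198379712982491/17592186044416
(4,5): OLD=113257337689821627/562949953421312 → NEW=255, ERR=-30294900432612933/562949953421312
(4,6): OLD=1192778950215136141/9007199254740992 → NEW=255, ERR=-1104056859743816819/9007199254740992
(5,0): OLD=12004753925391/274877906944 → NEW=0, ERR=12004753925391/274877906944
(5,1): OLD=148309270227141/2199023255552 → NEW=0, ERR=148309270227141/2199023255552
(5,2): OLD=2030615303380179/17592186044416 → NEW=0, ERR=2030615303380179/17592186044416
(5,3): OLD=23585156723417599/140737488355328 → NEW=255, ERR=-12302902807191041/140737488355328
(5,4): OLD=1119964558254812917/9007199254740992 → NEW=0, ERR=1119964558254812917/9007199254740992
(5,5): OLD=13792513245904941541/72057594037927936 → NEW=255, ERR=-4582173233766682139/72057594037927936
(5,6): OLD=150469066639875492043/1152921504606846976 → NEW=255, ERR=-143525917034870486837/1152921504606846976
Output grid:
  Row 0: ..#.###  (3 black, running=3)
  Row 1: ..#.#.#  (4 black, running=7)
  Row 2: .#.#.##  (3 black, running=10)
  Row 3: ...#.##  (4 black, running=14)
  Row 4: .#.#.##  (3 black, running=17)
  Row 5: ...#.##  (4 black, running=21)

Answer: 21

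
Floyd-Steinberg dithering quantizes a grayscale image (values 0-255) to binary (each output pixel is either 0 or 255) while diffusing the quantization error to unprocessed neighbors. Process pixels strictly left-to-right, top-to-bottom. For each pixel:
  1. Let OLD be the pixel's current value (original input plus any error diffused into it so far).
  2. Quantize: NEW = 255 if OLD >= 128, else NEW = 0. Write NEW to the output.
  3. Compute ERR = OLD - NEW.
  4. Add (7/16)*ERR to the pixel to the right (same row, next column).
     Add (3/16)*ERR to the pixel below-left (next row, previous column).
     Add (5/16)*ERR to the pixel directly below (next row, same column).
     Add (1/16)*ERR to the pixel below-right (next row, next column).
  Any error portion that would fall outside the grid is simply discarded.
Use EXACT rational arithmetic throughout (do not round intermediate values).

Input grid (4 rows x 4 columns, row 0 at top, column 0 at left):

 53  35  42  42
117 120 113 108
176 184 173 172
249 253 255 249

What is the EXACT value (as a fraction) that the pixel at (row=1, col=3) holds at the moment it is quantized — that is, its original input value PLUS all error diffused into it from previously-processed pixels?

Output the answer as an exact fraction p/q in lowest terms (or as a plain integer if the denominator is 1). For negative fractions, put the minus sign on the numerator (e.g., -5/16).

Answer: 114679885/1048576

Derivation:
(0,0): OLD=53 → NEW=0, ERR=53
(0,1): OLD=931/16 → NEW=0, ERR=931/16
(0,2): OLD=17269/256 → NEW=0, ERR=17269/256
(0,3): OLD=292915/4096 → NEW=0, ERR=292915/4096
(1,0): OLD=36985/256 → NEW=255, ERR=-28295/256
(1,1): OLD=216655/2048 → NEW=0, ERR=216655/2048
(1,2): OLD=12937339/65536 → NEW=255, ERR=-3774341/65536
(1,3): OLD=114679885/1048576 → NEW=0, ERR=114679885/1048576
Target (1,3): original=108, with diffused error = 114679885/1048576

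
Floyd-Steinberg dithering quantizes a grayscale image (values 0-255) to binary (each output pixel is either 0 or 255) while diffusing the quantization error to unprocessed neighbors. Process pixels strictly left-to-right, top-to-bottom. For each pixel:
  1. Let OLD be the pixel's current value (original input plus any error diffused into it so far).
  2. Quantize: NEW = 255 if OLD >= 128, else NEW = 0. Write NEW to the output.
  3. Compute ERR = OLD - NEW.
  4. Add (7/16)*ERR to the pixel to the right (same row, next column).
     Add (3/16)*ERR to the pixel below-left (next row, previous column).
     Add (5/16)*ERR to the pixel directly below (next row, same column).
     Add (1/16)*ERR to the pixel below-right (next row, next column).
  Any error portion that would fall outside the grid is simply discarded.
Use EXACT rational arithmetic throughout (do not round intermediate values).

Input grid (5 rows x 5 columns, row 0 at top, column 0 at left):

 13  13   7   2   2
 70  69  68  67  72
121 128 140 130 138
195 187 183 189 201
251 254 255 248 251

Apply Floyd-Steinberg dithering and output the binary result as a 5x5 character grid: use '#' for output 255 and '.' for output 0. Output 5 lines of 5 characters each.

(0,0): OLD=13 → NEW=0, ERR=13
(0,1): OLD=299/16 → NEW=0, ERR=299/16
(0,2): OLD=3885/256 → NEW=0, ERR=3885/256
(0,3): OLD=35387/4096 → NEW=0, ERR=35387/4096
(0,4): OLD=378781/65536 → NEW=0, ERR=378781/65536
(1,0): OLD=19857/256 → NEW=0, ERR=19857/256
(1,1): OLD=230263/2048 → NEW=0, ERR=230263/2048
(1,2): OLD=8173635/65536 → NEW=0, ERR=8173635/65536
(1,3): OLD=33107975/262144 → NEW=0, ERR=33107975/262144
(1,4): OLD=543586101/4194304 → NEW=255, ERR=-525961419/4194304
(2,0): OLD=5449997/32768 → NEW=255, ERR=-2905843/32768
(2,1): OLD=159982303/1048576 → NEW=255, ERR=-107404577/1048576
(2,2): OLD=2766059357/16777216 → NEW=255, ERR=-1512130723/16777216
(2,3): OLD=30687159751/268435456 → NEW=0, ERR=30687159751/268435456
(2,4): OLD=673110517425/4294967296 → NEW=255, ERR=-422106143055/4294967296
(3,0): OLD=2484408509/16777216 → NEW=255, ERR=-1793781571/16777216
(3,1): OLD=11512204665/134217728 → NEW=0, ERR=11512204665/134217728
(3,2): OLD=890745330179/4294967296 → NEW=255, ERR=-204471330301/4294967296
(3,3): OLD=1544778834603/8589934592 → NEW=255, ERR=-645654486357/8589934592
(3,4): OLD=19866575924855/137438953472 → NEW=255, ERR=-15180357210505/137438953472
(4,0): OLD=501803746803/2147483648 → NEW=255, ERR=-45804583437/2147483648
(4,1): OLD=17582813596147/68719476736 → NEW=255, ERR=59347028467/68719476736
(4,2): OLD=254831728973981/1099511627776 → NEW=255, ERR=-25543736108899/1099511627776
(4,3): OLD=3354163881375219/17592186044416 → NEW=255, ERR=-1131843559950861/17592186044416
(4,4): OLD=51689585231936293/281474976710656 → NEW=255, ERR=-20086533829280987/281474976710656
Row 0: .....
Row 1: ....#
Row 2: ###.#
Row 3: #.###
Row 4: #####

Answer: .....
....#
###.#
#.###
#####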